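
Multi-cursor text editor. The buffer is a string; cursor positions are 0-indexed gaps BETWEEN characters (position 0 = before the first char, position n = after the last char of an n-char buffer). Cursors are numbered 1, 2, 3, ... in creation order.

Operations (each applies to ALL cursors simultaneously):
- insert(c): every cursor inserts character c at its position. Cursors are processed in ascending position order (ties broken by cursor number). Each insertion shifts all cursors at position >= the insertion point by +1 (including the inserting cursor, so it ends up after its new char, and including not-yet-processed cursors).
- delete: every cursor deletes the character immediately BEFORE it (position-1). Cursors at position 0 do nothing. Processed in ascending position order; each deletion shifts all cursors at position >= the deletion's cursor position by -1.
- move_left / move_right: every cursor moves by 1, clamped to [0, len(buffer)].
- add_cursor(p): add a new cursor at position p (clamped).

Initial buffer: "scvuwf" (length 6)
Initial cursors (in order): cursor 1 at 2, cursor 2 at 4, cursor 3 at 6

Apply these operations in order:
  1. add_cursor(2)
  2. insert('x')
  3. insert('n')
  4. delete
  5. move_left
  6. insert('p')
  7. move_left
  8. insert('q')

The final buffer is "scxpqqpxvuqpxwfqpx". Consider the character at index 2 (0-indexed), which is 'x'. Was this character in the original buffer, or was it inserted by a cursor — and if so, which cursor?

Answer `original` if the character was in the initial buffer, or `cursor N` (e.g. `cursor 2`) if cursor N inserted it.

After op 1 (add_cursor(2)): buffer="scvuwf" (len 6), cursors c1@2 c4@2 c2@4 c3@6, authorship ......
After op 2 (insert('x')): buffer="scxxvuxwfx" (len 10), cursors c1@4 c4@4 c2@7 c3@10, authorship ..14..2..3
After op 3 (insert('n')): buffer="scxxnnvuxnwfxn" (len 14), cursors c1@6 c4@6 c2@10 c3@14, authorship ..1414..22..33
After op 4 (delete): buffer="scxxvuxwfx" (len 10), cursors c1@4 c4@4 c2@7 c3@10, authorship ..14..2..3
After op 5 (move_left): buffer="scxxvuxwfx" (len 10), cursors c1@3 c4@3 c2@6 c3@9, authorship ..14..2..3
After op 6 (insert('p')): buffer="scxppxvupxwfpx" (len 14), cursors c1@5 c4@5 c2@9 c3@13, authorship ..1144..22..33
After op 7 (move_left): buffer="scxppxvupxwfpx" (len 14), cursors c1@4 c4@4 c2@8 c3@12, authorship ..1144..22..33
After op 8 (insert('q')): buffer="scxpqqpxvuqpxwfqpx" (len 18), cursors c1@6 c4@6 c2@11 c3@16, authorship ..111444..222..333
Authorship (.=original, N=cursor N): . . 1 1 1 4 4 4 . . 2 2 2 . . 3 3 3
Index 2: author = 1

Answer: cursor 1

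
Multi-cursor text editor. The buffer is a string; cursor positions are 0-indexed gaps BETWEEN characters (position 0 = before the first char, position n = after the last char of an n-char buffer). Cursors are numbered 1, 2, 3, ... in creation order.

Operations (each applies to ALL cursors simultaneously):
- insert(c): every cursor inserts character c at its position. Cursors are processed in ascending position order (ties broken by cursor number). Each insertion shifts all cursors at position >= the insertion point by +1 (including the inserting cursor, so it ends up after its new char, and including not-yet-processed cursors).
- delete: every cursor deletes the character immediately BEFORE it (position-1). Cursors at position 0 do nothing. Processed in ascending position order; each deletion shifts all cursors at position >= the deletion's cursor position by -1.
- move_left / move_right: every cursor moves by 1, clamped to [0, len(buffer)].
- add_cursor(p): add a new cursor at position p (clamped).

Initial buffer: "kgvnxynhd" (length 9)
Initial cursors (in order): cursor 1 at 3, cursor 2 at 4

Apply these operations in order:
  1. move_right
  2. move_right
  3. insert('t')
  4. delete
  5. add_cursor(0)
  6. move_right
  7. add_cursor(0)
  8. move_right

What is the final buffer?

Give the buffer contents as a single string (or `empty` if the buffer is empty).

Answer: kgvnxynhd

Derivation:
After op 1 (move_right): buffer="kgvnxynhd" (len 9), cursors c1@4 c2@5, authorship .........
After op 2 (move_right): buffer="kgvnxynhd" (len 9), cursors c1@5 c2@6, authorship .........
After op 3 (insert('t')): buffer="kgvnxtytnhd" (len 11), cursors c1@6 c2@8, authorship .....1.2...
After op 4 (delete): buffer="kgvnxynhd" (len 9), cursors c1@5 c2@6, authorship .........
After op 5 (add_cursor(0)): buffer="kgvnxynhd" (len 9), cursors c3@0 c1@5 c2@6, authorship .........
After op 6 (move_right): buffer="kgvnxynhd" (len 9), cursors c3@1 c1@6 c2@7, authorship .........
After op 7 (add_cursor(0)): buffer="kgvnxynhd" (len 9), cursors c4@0 c3@1 c1@6 c2@7, authorship .........
After op 8 (move_right): buffer="kgvnxynhd" (len 9), cursors c4@1 c3@2 c1@7 c2@8, authorship .........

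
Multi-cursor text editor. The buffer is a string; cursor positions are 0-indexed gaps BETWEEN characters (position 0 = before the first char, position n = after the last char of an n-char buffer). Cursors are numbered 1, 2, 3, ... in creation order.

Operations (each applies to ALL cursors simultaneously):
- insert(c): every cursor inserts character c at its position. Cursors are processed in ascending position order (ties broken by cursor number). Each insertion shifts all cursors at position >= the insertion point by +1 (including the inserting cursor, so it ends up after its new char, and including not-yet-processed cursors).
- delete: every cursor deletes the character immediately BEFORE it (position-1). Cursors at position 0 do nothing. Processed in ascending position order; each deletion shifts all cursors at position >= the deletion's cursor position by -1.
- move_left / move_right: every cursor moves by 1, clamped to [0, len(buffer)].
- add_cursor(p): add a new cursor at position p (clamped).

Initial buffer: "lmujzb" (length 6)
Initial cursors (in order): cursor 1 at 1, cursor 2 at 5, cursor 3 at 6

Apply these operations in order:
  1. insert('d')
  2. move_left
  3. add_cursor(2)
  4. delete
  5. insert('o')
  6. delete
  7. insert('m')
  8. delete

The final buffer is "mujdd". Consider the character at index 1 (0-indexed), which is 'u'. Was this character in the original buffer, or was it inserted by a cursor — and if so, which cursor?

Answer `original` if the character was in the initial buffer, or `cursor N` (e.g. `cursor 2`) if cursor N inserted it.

After op 1 (insert('d')): buffer="ldmujzdbd" (len 9), cursors c1@2 c2@7 c3@9, authorship .1....2.3
After op 2 (move_left): buffer="ldmujzdbd" (len 9), cursors c1@1 c2@6 c3@8, authorship .1....2.3
After op 3 (add_cursor(2)): buffer="ldmujzdbd" (len 9), cursors c1@1 c4@2 c2@6 c3@8, authorship .1....2.3
After op 4 (delete): buffer="mujdd" (len 5), cursors c1@0 c4@0 c2@3 c3@4, authorship ...23
After op 5 (insert('o')): buffer="oomujodod" (len 9), cursors c1@2 c4@2 c2@6 c3@8, authorship 14...2233
After op 6 (delete): buffer="mujdd" (len 5), cursors c1@0 c4@0 c2@3 c3@4, authorship ...23
After op 7 (insert('m')): buffer="mmmujmdmd" (len 9), cursors c1@2 c4@2 c2@6 c3@8, authorship 14...2233
After op 8 (delete): buffer="mujdd" (len 5), cursors c1@0 c4@0 c2@3 c3@4, authorship ...23
Authorship (.=original, N=cursor N): . . . 2 3
Index 1: author = original

Answer: original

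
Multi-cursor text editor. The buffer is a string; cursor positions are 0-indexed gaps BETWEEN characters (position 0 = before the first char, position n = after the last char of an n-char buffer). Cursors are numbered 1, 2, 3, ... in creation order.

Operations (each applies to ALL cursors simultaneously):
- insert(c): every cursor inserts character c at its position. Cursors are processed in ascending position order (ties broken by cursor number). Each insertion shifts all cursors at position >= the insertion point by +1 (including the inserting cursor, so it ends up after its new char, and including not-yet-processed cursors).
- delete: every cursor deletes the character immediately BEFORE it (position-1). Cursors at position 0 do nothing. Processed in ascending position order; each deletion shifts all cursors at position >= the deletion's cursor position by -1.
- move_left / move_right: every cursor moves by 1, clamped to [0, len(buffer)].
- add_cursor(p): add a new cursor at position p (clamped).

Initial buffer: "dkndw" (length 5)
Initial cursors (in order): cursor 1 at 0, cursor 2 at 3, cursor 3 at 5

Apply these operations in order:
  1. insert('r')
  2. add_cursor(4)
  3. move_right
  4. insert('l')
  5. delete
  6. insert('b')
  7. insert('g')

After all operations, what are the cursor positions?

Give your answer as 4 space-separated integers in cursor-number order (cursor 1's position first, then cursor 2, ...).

Answer: 4 12 16 9

Derivation:
After op 1 (insert('r')): buffer="rdknrdwr" (len 8), cursors c1@1 c2@5 c3@8, authorship 1...2..3
After op 2 (add_cursor(4)): buffer="rdknrdwr" (len 8), cursors c1@1 c4@4 c2@5 c3@8, authorship 1...2..3
After op 3 (move_right): buffer="rdknrdwr" (len 8), cursors c1@2 c4@5 c2@6 c3@8, authorship 1...2..3
After op 4 (insert('l')): buffer="rdlknrldlwrl" (len 12), cursors c1@3 c4@7 c2@9 c3@12, authorship 1.1..24.2.33
After op 5 (delete): buffer="rdknrdwr" (len 8), cursors c1@2 c4@5 c2@6 c3@8, authorship 1...2..3
After op 6 (insert('b')): buffer="rdbknrbdbwrb" (len 12), cursors c1@3 c4@7 c2@9 c3@12, authorship 1.1..24.2.33
After op 7 (insert('g')): buffer="rdbgknrbgdbgwrbg" (len 16), cursors c1@4 c4@9 c2@12 c3@16, authorship 1.11..244.22.333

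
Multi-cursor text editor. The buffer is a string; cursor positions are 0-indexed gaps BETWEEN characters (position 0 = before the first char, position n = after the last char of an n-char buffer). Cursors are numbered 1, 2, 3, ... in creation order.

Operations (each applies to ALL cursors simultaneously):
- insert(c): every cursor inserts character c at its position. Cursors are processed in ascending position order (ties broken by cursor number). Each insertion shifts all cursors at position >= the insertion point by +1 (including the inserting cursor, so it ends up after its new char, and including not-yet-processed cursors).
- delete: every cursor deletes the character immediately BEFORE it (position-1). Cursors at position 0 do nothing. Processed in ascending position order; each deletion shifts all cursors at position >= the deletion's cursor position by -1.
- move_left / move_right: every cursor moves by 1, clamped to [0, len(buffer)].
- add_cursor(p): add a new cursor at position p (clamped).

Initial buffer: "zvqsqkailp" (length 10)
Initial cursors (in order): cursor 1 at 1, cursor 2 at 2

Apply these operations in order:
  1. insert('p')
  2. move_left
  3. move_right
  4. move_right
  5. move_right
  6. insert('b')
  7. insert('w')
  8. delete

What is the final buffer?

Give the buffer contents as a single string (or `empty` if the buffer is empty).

Answer: zpvpbqsbqkailp

Derivation:
After op 1 (insert('p')): buffer="zpvpqsqkailp" (len 12), cursors c1@2 c2@4, authorship .1.2........
After op 2 (move_left): buffer="zpvpqsqkailp" (len 12), cursors c1@1 c2@3, authorship .1.2........
After op 3 (move_right): buffer="zpvpqsqkailp" (len 12), cursors c1@2 c2@4, authorship .1.2........
After op 4 (move_right): buffer="zpvpqsqkailp" (len 12), cursors c1@3 c2@5, authorship .1.2........
After op 5 (move_right): buffer="zpvpqsqkailp" (len 12), cursors c1@4 c2@6, authorship .1.2........
After op 6 (insert('b')): buffer="zpvpbqsbqkailp" (len 14), cursors c1@5 c2@8, authorship .1.21..2......
After op 7 (insert('w')): buffer="zpvpbwqsbwqkailp" (len 16), cursors c1@6 c2@10, authorship .1.211..22......
After op 8 (delete): buffer="zpvpbqsbqkailp" (len 14), cursors c1@5 c2@8, authorship .1.21..2......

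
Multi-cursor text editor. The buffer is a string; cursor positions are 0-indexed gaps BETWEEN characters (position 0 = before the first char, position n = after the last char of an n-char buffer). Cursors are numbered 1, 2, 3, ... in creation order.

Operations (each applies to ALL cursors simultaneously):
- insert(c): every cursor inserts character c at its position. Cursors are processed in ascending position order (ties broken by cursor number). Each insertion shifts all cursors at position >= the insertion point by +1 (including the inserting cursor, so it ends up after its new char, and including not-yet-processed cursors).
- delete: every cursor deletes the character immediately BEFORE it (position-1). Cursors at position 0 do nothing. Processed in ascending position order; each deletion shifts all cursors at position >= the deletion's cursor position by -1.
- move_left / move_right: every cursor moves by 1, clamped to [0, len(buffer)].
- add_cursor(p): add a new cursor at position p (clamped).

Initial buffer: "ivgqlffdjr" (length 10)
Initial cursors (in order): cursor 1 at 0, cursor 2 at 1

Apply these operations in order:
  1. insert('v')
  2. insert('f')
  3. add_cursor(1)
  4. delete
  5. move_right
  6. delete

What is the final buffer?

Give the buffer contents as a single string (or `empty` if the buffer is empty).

After op 1 (insert('v')): buffer="vivvgqlffdjr" (len 12), cursors c1@1 c2@3, authorship 1.2.........
After op 2 (insert('f')): buffer="vfivfvgqlffdjr" (len 14), cursors c1@2 c2@5, authorship 11.22.........
After op 3 (add_cursor(1)): buffer="vfivfvgqlffdjr" (len 14), cursors c3@1 c1@2 c2@5, authorship 11.22.........
After op 4 (delete): buffer="ivvgqlffdjr" (len 11), cursors c1@0 c3@0 c2@2, authorship .2.........
After op 5 (move_right): buffer="ivvgqlffdjr" (len 11), cursors c1@1 c3@1 c2@3, authorship .2.........
After op 6 (delete): buffer="vgqlffdjr" (len 9), cursors c1@0 c3@0 c2@1, authorship 2........

Answer: vgqlffdjr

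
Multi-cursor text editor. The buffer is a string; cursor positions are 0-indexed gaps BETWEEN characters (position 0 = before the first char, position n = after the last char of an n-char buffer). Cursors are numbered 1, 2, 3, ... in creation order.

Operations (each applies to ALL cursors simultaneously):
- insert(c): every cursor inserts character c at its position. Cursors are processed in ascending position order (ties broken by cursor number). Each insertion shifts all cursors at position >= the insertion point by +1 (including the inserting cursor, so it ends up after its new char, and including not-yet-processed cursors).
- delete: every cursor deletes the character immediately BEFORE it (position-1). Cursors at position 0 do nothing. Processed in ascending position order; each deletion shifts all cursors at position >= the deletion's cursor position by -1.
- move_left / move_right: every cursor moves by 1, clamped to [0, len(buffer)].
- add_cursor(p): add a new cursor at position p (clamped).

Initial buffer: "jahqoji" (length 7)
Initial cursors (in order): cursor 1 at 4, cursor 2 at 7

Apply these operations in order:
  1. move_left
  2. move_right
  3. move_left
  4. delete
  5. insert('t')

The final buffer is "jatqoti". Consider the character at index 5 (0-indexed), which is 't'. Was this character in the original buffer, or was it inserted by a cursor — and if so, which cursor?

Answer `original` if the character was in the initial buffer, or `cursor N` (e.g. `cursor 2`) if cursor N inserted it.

Answer: cursor 2

Derivation:
After op 1 (move_left): buffer="jahqoji" (len 7), cursors c1@3 c2@6, authorship .......
After op 2 (move_right): buffer="jahqoji" (len 7), cursors c1@4 c2@7, authorship .......
After op 3 (move_left): buffer="jahqoji" (len 7), cursors c1@3 c2@6, authorship .......
After op 4 (delete): buffer="jaqoi" (len 5), cursors c1@2 c2@4, authorship .....
After op 5 (insert('t')): buffer="jatqoti" (len 7), cursors c1@3 c2@6, authorship ..1..2.
Authorship (.=original, N=cursor N): . . 1 . . 2 .
Index 5: author = 2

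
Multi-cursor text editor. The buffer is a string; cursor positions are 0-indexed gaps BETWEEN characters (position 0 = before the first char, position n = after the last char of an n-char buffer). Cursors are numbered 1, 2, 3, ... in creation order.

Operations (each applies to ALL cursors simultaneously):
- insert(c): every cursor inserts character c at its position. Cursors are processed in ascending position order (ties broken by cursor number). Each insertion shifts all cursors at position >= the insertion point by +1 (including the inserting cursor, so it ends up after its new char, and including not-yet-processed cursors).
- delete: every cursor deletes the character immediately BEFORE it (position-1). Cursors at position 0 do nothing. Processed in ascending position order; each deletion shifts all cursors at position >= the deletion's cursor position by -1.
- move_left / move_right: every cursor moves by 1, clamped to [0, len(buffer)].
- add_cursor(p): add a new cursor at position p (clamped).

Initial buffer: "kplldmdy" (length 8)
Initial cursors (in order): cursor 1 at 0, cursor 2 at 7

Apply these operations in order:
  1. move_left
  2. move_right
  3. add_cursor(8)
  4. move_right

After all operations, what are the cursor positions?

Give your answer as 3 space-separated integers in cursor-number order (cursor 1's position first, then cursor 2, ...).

After op 1 (move_left): buffer="kplldmdy" (len 8), cursors c1@0 c2@6, authorship ........
After op 2 (move_right): buffer="kplldmdy" (len 8), cursors c1@1 c2@7, authorship ........
After op 3 (add_cursor(8)): buffer="kplldmdy" (len 8), cursors c1@1 c2@7 c3@8, authorship ........
After op 4 (move_right): buffer="kplldmdy" (len 8), cursors c1@2 c2@8 c3@8, authorship ........

Answer: 2 8 8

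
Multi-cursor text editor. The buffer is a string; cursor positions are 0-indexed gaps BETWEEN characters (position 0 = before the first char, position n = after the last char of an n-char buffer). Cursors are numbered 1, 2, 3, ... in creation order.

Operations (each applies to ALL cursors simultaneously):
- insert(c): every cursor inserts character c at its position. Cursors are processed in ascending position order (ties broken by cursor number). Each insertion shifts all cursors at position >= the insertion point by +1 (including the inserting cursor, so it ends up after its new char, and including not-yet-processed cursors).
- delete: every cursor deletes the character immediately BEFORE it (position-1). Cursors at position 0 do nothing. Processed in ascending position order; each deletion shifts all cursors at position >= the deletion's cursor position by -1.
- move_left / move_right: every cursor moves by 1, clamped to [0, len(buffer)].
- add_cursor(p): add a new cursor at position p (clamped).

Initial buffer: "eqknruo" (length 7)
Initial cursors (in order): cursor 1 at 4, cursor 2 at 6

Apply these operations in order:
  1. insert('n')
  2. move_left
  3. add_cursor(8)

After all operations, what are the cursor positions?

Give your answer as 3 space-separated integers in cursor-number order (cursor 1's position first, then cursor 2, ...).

Answer: 4 7 8

Derivation:
After op 1 (insert('n')): buffer="eqknnruno" (len 9), cursors c1@5 c2@8, authorship ....1..2.
After op 2 (move_left): buffer="eqknnruno" (len 9), cursors c1@4 c2@7, authorship ....1..2.
After op 3 (add_cursor(8)): buffer="eqknnruno" (len 9), cursors c1@4 c2@7 c3@8, authorship ....1..2.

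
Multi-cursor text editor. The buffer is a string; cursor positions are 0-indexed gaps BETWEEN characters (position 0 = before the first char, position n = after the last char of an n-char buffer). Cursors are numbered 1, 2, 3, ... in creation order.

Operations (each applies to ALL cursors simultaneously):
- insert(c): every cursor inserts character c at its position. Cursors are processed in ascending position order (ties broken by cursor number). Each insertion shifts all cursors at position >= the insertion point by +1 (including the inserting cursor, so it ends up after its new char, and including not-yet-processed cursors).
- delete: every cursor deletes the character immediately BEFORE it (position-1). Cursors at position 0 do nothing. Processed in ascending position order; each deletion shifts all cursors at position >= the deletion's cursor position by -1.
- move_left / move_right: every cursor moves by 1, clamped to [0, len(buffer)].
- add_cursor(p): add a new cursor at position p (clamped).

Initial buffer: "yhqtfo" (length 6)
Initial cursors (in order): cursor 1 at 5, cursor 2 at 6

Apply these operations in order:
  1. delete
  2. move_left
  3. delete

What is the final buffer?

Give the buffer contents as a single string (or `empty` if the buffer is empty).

Answer: yt

Derivation:
After op 1 (delete): buffer="yhqt" (len 4), cursors c1@4 c2@4, authorship ....
After op 2 (move_left): buffer="yhqt" (len 4), cursors c1@3 c2@3, authorship ....
After op 3 (delete): buffer="yt" (len 2), cursors c1@1 c2@1, authorship ..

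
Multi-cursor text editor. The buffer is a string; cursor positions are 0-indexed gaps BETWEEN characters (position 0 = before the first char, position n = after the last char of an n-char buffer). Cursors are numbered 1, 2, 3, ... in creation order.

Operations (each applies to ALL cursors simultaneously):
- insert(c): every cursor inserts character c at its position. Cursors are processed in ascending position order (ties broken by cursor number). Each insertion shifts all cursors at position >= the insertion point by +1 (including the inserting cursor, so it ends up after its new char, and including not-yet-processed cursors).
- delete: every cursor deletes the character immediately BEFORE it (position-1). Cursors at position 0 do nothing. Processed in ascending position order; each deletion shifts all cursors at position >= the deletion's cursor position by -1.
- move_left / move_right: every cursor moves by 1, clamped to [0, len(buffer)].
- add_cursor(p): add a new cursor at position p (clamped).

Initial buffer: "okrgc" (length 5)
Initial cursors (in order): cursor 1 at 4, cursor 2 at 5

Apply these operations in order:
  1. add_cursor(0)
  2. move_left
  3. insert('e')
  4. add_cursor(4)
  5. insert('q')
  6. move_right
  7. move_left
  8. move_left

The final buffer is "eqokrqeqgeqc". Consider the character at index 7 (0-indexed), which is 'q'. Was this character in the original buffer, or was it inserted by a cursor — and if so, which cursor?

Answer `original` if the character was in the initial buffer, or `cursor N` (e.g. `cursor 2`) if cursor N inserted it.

Answer: cursor 1

Derivation:
After op 1 (add_cursor(0)): buffer="okrgc" (len 5), cursors c3@0 c1@4 c2@5, authorship .....
After op 2 (move_left): buffer="okrgc" (len 5), cursors c3@0 c1@3 c2@4, authorship .....
After op 3 (insert('e')): buffer="eokregec" (len 8), cursors c3@1 c1@5 c2@7, authorship 3...1.2.
After op 4 (add_cursor(4)): buffer="eokregec" (len 8), cursors c3@1 c4@4 c1@5 c2@7, authorship 3...1.2.
After op 5 (insert('q')): buffer="eqokrqeqgeqc" (len 12), cursors c3@2 c4@6 c1@8 c2@11, authorship 33...411.22.
After op 6 (move_right): buffer="eqokrqeqgeqc" (len 12), cursors c3@3 c4@7 c1@9 c2@12, authorship 33...411.22.
After op 7 (move_left): buffer="eqokrqeqgeqc" (len 12), cursors c3@2 c4@6 c1@8 c2@11, authorship 33...411.22.
After op 8 (move_left): buffer="eqokrqeqgeqc" (len 12), cursors c3@1 c4@5 c1@7 c2@10, authorship 33...411.22.
Authorship (.=original, N=cursor N): 3 3 . . . 4 1 1 . 2 2 .
Index 7: author = 1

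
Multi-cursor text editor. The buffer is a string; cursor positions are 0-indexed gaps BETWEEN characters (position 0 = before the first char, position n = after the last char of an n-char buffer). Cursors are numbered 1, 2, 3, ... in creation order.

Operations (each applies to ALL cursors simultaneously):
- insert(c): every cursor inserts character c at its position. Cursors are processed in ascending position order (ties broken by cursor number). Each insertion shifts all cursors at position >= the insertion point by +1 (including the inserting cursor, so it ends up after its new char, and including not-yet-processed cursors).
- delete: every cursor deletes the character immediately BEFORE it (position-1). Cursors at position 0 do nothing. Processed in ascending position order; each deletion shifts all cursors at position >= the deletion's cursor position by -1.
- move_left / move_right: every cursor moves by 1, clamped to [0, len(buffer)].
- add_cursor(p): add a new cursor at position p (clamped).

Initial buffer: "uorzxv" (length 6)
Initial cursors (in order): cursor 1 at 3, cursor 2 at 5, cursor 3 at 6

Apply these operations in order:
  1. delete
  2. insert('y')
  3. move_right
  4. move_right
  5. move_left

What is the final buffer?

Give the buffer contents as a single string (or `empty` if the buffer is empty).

After op 1 (delete): buffer="uoz" (len 3), cursors c1@2 c2@3 c3@3, authorship ...
After op 2 (insert('y')): buffer="uoyzyy" (len 6), cursors c1@3 c2@6 c3@6, authorship ..1.23
After op 3 (move_right): buffer="uoyzyy" (len 6), cursors c1@4 c2@6 c3@6, authorship ..1.23
After op 4 (move_right): buffer="uoyzyy" (len 6), cursors c1@5 c2@6 c3@6, authorship ..1.23
After op 5 (move_left): buffer="uoyzyy" (len 6), cursors c1@4 c2@5 c3@5, authorship ..1.23

Answer: uoyzyy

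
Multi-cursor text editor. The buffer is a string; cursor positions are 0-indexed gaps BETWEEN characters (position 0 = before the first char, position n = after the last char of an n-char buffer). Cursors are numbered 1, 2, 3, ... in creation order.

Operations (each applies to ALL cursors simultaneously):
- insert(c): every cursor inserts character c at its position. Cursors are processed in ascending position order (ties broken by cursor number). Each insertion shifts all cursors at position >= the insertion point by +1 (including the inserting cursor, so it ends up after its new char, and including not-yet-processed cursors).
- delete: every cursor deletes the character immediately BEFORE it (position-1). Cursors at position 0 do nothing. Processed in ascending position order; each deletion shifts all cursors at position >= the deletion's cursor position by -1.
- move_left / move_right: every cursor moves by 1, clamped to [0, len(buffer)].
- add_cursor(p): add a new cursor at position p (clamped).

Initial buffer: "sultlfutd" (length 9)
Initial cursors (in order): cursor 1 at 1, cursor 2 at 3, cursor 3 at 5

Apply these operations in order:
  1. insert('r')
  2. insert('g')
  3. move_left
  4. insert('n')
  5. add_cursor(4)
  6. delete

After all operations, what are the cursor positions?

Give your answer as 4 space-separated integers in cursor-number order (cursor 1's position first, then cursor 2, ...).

Answer: 2 5 9 2

Derivation:
After op 1 (insert('r')): buffer="srulrtlrfutd" (len 12), cursors c1@2 c2@5 c3@8, authorship .1..2..3....
After op 2 (insert('g')): buffer="srgulrgtlrgfutd" (len 15), cursors c1@3 c2@7 c3@11, authorship .11..22..33....
After op 3 (move_left): buffer="srgulrgtlrgfutd" (len 15), cursors c1@2 c2@6 c3@10, authorship .11..22..33....
After op 4 (insert('n')): buffer="srngulrngtlrngfutd" (len 18), cursors c1@3 c2@8 c3@13, authorship .111..222..333....
After op 5 (add_cursor(4)): buffer="srngulrngtlrngfutd" (len 18), cursors c1@3 c4@4 c2@8 c3@13, authorship .111..222..333....
After op 6 (delete): buffer="srulrgtlrgfutd" (len 14), cursors c1@2 c4@2 c2@5 c3@9, authorship .1..22..33....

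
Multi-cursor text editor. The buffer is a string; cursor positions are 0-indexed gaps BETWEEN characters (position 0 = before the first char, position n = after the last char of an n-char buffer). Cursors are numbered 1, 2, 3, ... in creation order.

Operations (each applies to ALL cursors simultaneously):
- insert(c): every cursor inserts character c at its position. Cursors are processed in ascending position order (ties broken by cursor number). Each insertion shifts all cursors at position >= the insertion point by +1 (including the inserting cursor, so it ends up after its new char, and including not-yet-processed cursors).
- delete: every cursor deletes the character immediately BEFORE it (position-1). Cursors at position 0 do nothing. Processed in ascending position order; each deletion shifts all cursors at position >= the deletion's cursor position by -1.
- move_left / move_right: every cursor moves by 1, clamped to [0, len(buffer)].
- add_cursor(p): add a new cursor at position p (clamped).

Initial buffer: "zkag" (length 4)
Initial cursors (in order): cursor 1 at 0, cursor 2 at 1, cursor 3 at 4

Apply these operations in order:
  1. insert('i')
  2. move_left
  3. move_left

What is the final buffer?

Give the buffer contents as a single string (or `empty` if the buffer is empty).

Answer: izikagi

Derivation:
After op 1 (insert('i')): buffer="izikagi" (len 7), cursors c1@1 c2@3 c3@7, authorship 1.2...3
After op 2 (move_left): buffer="izikagi" (len 7), cursors c1@0 c2@2 c3@6, authorship 1.2...3
After op 3 (move_left): buffer="izikagi" (len 7), cursors c1@0 c2@1 c3@5, authorship 1.2...3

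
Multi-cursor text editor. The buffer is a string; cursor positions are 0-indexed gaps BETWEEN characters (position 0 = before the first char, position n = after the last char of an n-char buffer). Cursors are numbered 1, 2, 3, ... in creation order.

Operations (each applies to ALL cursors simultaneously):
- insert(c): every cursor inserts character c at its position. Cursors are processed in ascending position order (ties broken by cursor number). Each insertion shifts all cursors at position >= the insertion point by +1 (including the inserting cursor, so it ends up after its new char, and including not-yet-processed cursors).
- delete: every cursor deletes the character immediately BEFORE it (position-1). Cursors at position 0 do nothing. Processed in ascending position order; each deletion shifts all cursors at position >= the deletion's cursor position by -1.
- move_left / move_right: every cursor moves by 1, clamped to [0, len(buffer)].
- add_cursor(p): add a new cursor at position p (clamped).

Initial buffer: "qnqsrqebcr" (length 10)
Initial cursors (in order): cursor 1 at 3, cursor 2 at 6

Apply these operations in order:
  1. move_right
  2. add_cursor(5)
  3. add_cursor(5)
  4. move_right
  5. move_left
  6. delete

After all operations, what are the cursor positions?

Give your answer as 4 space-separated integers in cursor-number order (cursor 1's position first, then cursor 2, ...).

Answer: 2 3 2 2

Derivation:
After op 1 (move_right): buffer="qnqsrqebcr" (len 10), cursors c1@4 c2@7, authorship ..........
After op 2 (add_cursor(5)): buffer="qnqsrqebcr" (len 10), cursors c1@4 c3@5 c2@7, authorship ..........
After op 3 (add_cursor(5)): buffer="qnqsrqebcr" (len 10), cursors c1@4 c3@5 c4@5 c2@7, authorship ..........
After op 4 (move_right): buffer="qnqsrqebcr" (len 10), cursors c1@5 c3@6 c4@6 c2@8, authorship ..........
After op 5 (move_left): buffer="qnqsrqebcr" (len 10), cursors c1@4 c3@5 c4@5 c2@7, authorship ..........
After op 6 (delete): buffer="qnqbcr" (len 6), cursors c1@2 c3@2 c4@2 c2@3, authorship ......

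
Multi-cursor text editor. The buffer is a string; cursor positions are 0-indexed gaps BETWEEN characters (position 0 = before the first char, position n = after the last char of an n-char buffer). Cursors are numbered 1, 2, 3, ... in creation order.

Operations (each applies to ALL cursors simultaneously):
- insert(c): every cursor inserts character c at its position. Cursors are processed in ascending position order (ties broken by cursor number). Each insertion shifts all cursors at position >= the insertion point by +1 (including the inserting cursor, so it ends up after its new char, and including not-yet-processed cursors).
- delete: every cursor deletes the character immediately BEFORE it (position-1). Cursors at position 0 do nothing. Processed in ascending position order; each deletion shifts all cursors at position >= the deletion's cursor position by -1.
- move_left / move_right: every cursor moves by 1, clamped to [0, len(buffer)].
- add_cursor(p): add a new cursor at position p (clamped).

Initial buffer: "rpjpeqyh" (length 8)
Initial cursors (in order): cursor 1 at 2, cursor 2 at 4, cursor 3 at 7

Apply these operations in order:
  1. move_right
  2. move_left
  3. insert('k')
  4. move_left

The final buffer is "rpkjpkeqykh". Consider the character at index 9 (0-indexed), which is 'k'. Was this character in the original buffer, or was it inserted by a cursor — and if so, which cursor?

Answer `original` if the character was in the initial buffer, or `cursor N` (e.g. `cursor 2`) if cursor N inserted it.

Answer: cursor 3

Derivation:
After op 1 (move_right): buffer="rpjpeqyh" (len 8), cursors c1@3 c2@5 c3@8, authorship ........
After op 2 (move_left): buffer="rpjpeqyh" (len 8), cursors c1@2 c2@4 c3@7, authorship ........
After op 3 (insert('k')): buffer="rpkjpkeqykh" (len 11), cursors c1@3 c2@6 c3@10, authorship ..1..2...3.
After op 4 (move_left): buffer="rpkjpkeqykh" (len 11), cursors c1@2 c2@5 c3@9, authorship ..1..2...3.
Authorship (.=original, N=cursor N): . . 1 . . 2 . . . 3 .
Index 9: author = 3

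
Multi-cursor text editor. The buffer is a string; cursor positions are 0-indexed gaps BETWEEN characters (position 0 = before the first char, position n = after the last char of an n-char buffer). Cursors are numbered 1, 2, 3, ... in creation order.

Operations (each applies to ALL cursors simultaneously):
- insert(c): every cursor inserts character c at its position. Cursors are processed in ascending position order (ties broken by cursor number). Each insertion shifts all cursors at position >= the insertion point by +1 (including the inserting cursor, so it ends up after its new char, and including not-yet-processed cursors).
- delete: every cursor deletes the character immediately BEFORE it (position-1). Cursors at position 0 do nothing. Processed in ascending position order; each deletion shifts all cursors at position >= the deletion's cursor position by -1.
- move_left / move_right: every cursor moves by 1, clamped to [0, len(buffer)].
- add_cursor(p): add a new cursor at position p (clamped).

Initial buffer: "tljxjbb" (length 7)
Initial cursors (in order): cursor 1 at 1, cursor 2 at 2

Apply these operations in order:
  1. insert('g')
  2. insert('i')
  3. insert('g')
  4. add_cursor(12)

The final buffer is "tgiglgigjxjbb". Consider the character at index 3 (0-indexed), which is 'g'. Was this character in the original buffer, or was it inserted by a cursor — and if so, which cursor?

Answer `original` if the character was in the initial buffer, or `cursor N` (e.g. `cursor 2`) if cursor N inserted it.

Answer: cursor 1

Derivation:
After op 1 (insert('g')): buffer="tglgjxjbb" (len 9), cursors c1@2 c2@4, authorship .1.2.....
After op 2 (insert('i')): buffer="tgilgijxjbb" (len 11), cursors c1@3 c2@6, authorship .11.22.....
After op 3 (insert('g')): buffer="tgiglgigjxjbb" (len 13), cursors c1@4 c2@8, authorship .111.222.....
After op 4 (add_cursor(12)): buffer="tgiglgigjxjbb" (len 13), cursors c1@4 c2@8 c3@12, authorship .111.222.....
Authorship (.=original, N=cursor N): . 1 1 1 . 2 2 2 . . . . .
Index 3: author = 1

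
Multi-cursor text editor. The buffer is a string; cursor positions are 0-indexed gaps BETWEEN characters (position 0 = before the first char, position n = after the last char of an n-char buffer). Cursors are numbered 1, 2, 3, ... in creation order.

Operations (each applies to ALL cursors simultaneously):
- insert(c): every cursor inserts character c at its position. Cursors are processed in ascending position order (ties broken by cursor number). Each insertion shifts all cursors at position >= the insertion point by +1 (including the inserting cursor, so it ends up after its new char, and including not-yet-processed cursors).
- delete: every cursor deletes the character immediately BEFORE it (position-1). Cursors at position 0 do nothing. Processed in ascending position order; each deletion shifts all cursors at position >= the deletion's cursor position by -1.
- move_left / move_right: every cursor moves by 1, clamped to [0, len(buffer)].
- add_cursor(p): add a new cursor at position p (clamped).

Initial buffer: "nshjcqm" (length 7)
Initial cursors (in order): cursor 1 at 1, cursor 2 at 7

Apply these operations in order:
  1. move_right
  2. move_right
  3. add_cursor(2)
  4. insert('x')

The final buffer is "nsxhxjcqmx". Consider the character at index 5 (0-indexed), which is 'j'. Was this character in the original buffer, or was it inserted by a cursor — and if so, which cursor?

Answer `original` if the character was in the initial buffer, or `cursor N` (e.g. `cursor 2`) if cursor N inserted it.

Answer: original

Derivation:
After op 1 (move_right): buffer="nshjcqm" (len 7), cursors c1@2 c2@7, authorship .......
After op 2 (move_right): buffer="nshjcqm" (len 7), cursors c1@3 c2@7, authorship .......
After op 3 (add_cursor(2)): buffer="nshjcqm" (len 7), cursors c3@2 c1@3 c2@7, authorship .......
After op 4 (insert('x')): buffer="nsxhxjcqmx" (len 10), cursors c3@3 c1@5 c2@10, authorship ..3.1....2
Authorship (.=original, N=cursor N): . . 3 . 1 . . . . 2
Index 5: author = original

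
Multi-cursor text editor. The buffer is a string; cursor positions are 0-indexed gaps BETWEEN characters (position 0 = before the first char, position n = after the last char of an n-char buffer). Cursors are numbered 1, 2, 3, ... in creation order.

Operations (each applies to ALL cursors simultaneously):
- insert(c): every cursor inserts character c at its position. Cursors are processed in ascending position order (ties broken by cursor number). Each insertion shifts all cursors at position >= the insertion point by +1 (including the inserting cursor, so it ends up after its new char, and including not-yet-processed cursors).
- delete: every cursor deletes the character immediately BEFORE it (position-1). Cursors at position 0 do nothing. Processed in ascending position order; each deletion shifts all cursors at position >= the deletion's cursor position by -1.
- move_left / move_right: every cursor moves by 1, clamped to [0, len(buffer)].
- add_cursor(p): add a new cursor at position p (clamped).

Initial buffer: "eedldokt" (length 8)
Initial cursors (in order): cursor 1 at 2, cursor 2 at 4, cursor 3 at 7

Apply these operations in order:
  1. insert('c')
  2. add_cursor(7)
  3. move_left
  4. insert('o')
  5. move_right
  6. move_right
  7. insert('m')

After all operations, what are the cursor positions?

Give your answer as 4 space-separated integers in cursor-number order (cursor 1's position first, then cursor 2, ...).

Answer: 6 11 19 14

Derivation:
After op 1 (insert('c')): buffer="eecdlcdokct" (len 11), cursors c1@3 c2@6 c3@10, authorship ..1..2...3.
After op 2 (add_cursor(7)): buffer="eecdlcdokct" (len 11), cursors c1@3 c2@6 c4@7 c3@10, authorship ..1..2...3.
After op 3 (move_left): buffer="eecdlcdokct" (len 11), cursors c1@2 c2@5 c4@6 c3@9, authorship ..1..2...3.
After op 4 (insert('o')): buffer="eeocdlocodokoct" (len 15), cursors c1@3 c2@7 c4@9 c3@13, authorship ..11..224...33.
After op 5 (move_right): buffer="eeocdlocodokoct" (len 15), cursors c1@4 c2@8 c4@10 c3@14, authorship ..11..224...33.
After op 6 (move_right): buffer="eeocdlocodokoct" (len 15), cursors c1@5 c2@9 c4@11 c3@15, authorship ..11..224...33.
After op 7 (insert('m')): buffer="eeocdmlocomdomkoctm" (len 19), cursors c1@6 c2@11 c4@14 c3@19, authorship ..11.1.2242..4.33.3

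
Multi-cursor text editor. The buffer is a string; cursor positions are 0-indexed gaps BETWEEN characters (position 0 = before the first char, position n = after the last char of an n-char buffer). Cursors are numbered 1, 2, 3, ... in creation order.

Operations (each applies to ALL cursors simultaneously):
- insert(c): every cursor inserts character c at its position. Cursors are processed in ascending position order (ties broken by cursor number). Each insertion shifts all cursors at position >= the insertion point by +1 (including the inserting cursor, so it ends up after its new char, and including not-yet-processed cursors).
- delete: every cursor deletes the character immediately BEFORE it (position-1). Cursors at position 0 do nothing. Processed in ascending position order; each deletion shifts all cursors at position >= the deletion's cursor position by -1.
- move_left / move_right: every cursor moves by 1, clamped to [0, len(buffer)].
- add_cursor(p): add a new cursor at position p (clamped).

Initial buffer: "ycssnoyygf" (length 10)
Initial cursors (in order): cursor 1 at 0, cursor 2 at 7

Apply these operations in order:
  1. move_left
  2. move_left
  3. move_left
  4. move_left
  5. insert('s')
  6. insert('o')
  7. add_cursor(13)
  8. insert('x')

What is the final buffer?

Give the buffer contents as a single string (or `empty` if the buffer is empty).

Answer: soxycssoxsnoyygxf

Derivation:
After op 1 (move_left): buffer="ycssnoyygf" (len 10), cursors c1@0 c2@6, authorship ..........
After op 2 (move_left): buffer="ycssnoyygf" (len 10), cursors c1@0 c2@5, authorship ..........
After op 3 (move_left): buffer="ycssnoyygf" (len 10), cursors c1@0 c2@4, authorship ..........
After op 4 (move_left): buffer="ycssnoyygf" (len 10), cursors c1@0 c2@3, authorship ..........
After op 5 (insert('s')): buffer="sycsssnoyygf" (len 12), cursors c1@1 c2@5, authorship 1...2.......
After op 6 (insert('o')): buffer="soycssosnoyygf" (len 14), cursors c1@2 c2@7, authorship 11...22.......
After op 7 (add_cursor(13)): buffer="soycssosnoyygf" (len 14), cursors c1@2 c2@7 c3@13, authorship 11...22.......
After op 8 (insert('x')): buffer="soxycssoxsnoyygxf" (len 17), cursors c1@3 c2@9 c3@16, authorship 111...222......3.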